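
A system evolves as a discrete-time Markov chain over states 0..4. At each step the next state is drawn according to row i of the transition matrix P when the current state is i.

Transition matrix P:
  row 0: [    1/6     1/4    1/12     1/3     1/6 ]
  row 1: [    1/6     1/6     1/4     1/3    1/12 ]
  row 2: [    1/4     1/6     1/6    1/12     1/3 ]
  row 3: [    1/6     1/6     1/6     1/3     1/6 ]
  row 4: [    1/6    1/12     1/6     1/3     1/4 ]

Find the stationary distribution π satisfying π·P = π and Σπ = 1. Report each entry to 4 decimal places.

π = [0.1805, 0.1653, 0.1654, 0.2920, 0.1969]

Balance equations π_j = Σ_i π_i·P[i][j]:
  π_0 = 1/6·π_0 + 1/6·π_1 + 1/4·π_2 + 1/6·π_3 + 1/6·π_4
  π_1 = 1/4·π_0 + 1/6·π_1 + 1/6·π_2 + 1/6·π_3 + 1/12·π_4
  π_2 = 1/12·π_0 + 1/4·π_1 + 1/6·π_2 + 1/6·π_3 + 1/6·π_4
  π_3 = 1/3·π_0 + 1/3·π_1 + 1/12·π_2 + 1/3·π_3 + 1/3·π_4
  normalize: π_0 + π_1 + π_2 + π_3 + π_4 = 1
Solving the linear system gives exactly π = [1715/9504, 1571/9504, 131/792, 925/3168, 1871/9504].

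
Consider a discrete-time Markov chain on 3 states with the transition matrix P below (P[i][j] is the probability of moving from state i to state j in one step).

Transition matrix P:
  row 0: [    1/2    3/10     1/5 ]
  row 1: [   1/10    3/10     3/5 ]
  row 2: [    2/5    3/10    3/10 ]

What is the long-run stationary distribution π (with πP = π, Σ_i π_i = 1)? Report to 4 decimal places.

Balance equations π_j = Σ_i π_i·P[i][j]:
  π_0 = 1/2·π_0 + 1/10·π_1 + 2/5·π_2
  π_1 = 3/10·π_0 + 3/10·π_1 + 3/10·π_2
  normalize: π_0 + π_1 + π_2 = 1
Solving the linear system gives exactly π = [31/90, 3/10, 16/45].

π = [0.3444, 0.3000, 0.3556]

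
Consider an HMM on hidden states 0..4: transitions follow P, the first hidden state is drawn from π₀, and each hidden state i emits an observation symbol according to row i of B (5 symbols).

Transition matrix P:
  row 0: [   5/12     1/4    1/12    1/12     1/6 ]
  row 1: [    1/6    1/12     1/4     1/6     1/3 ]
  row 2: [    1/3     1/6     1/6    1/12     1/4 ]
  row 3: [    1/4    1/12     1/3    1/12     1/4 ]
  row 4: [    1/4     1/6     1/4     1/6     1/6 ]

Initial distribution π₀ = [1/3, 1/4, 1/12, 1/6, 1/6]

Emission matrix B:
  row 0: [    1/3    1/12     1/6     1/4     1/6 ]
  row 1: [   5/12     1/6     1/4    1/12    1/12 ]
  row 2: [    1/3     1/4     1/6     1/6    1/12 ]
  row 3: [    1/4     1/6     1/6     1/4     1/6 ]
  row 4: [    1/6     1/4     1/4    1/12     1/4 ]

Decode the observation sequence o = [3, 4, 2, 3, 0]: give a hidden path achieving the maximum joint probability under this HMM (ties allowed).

path = [0, 0, 0, 0, 0]

t=0: δ = [8.333e-02, 2.083e-02, 1.389e-02, 4.167e-02, 1.389e-02]  (obs o_0=3)
t=1: δ = [5.787e-03, 1.736e-03, 1.157e-03, 1.157e-03, 3.472e-03]  ψ = [0, 0, 3, 0, 0]  (obs o_1=4)
t=2: δ = [4.019e-04, 3.617e-04, 1.447e-04, 9.645e-05, 2.411e-04]  ψ = [0, 0, 4, 4, 0]  (obs o_2=2)
t=3: δ = [4.186e-05, 8.372e-06, 1.507e-05, 1.507e-05, 1.005e-05]  ψ = [0, 0, 1, 1, 1]  (obs o_3=3)
t=4: δ = [5.814e-06, 4.361e-06, 1.674e-06, 8.721e-07, 1.163e-06]  ψ = [0, 0, 3, 0, 0]  (obs o_4=0)
backtrack: best end state = 0; path = [0, 0, 0, 0, 0]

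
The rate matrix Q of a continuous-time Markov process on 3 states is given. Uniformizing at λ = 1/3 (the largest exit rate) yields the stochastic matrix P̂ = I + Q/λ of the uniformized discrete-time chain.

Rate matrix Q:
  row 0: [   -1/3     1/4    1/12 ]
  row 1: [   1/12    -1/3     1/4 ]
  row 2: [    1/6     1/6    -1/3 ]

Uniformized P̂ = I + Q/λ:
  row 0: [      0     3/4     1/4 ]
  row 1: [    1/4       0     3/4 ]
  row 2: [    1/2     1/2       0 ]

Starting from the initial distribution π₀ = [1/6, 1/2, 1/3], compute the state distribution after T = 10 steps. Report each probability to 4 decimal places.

π = [0.2699, 0.3780, 0.3520]

t=0: π = [0.1667, 0.5000, 0.3333]
t=1: π = [0.2917, 0.2917, 0.4167]
t=2: π = [0.2813, 0.4271, 0.2917]
t=3: π = [0.2526, 0.3568, 0.3906]
t=4: π = [0.2845, 0.3848, 0.3307]
t=5: π = [0.2616, 0.3787, 0.3597]
t=6: π = [0.2745, 0.3760, 0.3494]
t=7: π = [0.2687, 0.3806, 0.3506]
t=8: π = [0.2705, 0.3769, 0.3527]
t=9: π = [0.2705, 0.3792, 0.3503]
t=10: π = [0.2699, 0.3780, 0.3520]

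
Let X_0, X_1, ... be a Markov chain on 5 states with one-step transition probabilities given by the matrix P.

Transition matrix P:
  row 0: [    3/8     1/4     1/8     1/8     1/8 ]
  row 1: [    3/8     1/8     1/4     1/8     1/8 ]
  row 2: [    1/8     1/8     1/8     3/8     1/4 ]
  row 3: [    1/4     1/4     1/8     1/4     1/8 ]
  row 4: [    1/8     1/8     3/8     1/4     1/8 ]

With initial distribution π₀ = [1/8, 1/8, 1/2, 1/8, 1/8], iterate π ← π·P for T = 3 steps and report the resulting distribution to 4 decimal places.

t=0: π = [0.1250, 0.1250, 0.5000, 0.1250, 0.1250]
t=1: π = [0.2031, 0.1563, 0.1719, 0.2813, 0.1875]
t=2: π = [0.2500, 0.1855, 0.1914, 0.2266, 0.1465]
t=3: π = [0.2622, 0.1846, 0.1848, 0.2195, 0.1489]

π = [0.2622, 0.1846, 0.1848, 0.2195, 0.1489]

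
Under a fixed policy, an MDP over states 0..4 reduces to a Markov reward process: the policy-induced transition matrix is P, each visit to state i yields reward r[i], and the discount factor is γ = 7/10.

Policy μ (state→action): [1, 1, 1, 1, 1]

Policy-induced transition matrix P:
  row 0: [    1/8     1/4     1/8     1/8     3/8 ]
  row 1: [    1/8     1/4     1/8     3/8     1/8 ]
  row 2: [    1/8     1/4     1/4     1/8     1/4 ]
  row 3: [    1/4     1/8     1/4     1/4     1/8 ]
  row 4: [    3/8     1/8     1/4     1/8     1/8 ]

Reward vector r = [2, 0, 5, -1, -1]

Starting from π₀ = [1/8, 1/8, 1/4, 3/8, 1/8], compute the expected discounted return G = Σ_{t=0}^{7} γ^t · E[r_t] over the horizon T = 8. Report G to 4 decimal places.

t=0: π = [0.1250, 0.1250, 0.2500, 0.3750, 0.1250], E[r] = 1.0000, γ^t·E[r] = 1.000000, running G = 1.000000
t=1: π = [0.2031, 0.1875, 0.2188, 0.2031, 0.1875], E[r] = 1.1094, γ^t·E[r] = 0.776563, running G = 1.776563
t=2: π = [0.1973, 0.2012, 0.2012, 0.1973, 0.2031], E[r] = 1.0000, γ^t·E[r] = 0.490000, running G = 2.266563
t=3: π = [0.2004, 0.2000, 0.2002, 0.2000, 0.1995], E[r] = 1.0024, γ^t·E[r] = 0.343837, running G = 2.610400
t=4: π = [0.1999, 0.2001, 0.2000, 0.2000, 0.2001], E[r] = 0.9994, γ^t·E[r] = 0.239946, running G = 2.850346
t=5: π = [0.2000, 0.2000, 0.2000, 0.2000, 0.2000], E[r] = 1.0001, γ^t·E[r] = 0.168092, running G = 3.018438
t=6: π = [0.2000, 0.2000, 0.2000, 0.2000, 0.2000], E[r] = 1.0000, γ^t·E[r] = 0.117645, running G = 3.136083
t=7: π = [0.2000, 0.2000, 0.2000, 0.2000, 0.2000], E[r] = 1.0000, γ^t·E[r] = 0.082355, running G = 3.218438

G = 3.2184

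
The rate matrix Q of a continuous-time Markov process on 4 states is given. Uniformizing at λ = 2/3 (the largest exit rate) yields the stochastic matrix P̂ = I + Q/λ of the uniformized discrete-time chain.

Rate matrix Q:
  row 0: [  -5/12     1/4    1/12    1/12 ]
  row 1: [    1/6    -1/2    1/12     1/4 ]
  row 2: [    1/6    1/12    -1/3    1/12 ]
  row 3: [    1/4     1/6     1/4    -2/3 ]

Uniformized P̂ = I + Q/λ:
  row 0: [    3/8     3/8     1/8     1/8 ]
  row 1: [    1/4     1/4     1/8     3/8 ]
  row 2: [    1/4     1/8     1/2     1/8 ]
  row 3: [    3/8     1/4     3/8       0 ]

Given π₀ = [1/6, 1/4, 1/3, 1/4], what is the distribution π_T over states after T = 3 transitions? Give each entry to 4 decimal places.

t=0: π = [0.1667, 0.2500, 0.3333, 0.2500]
t=1: π = [0.3021, 0.2292, 0.3125, 0.1563]
t=2: π = [0.3073, 0.2487, 0.2813, 0.1628]
t=3: π = [0.3088, 0.2533, 0.2712, 0.1668]

π = [0.3088, 0.2533, 0.2712, 0.1668]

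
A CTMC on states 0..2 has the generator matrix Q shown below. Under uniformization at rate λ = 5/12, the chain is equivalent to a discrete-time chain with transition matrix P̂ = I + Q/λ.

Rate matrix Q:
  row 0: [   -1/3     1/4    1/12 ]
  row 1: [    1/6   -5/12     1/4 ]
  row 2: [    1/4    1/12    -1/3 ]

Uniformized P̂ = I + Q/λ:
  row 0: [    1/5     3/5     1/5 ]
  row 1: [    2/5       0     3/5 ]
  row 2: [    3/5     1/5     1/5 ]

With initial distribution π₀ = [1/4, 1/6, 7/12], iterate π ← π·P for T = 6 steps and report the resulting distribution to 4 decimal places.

t=0: π = [0.2500, 0.1667, 0.5833]
t=1: π = [0.4667, 0.2667, 0.2667]
t=2: π = [0.3600, 0.3333, 0.3067]
t=3: π = [0.3893, 0.2773, 0.3333]
t=4: π = [0.3888, 0.3003, 0.3109]
t=5: π = [0.3844, 0.2955, 0.3201]
t=6: π = [0.3871, 0.2947, 0.3182]

π = [0.3871, 0.2947, 0.3182]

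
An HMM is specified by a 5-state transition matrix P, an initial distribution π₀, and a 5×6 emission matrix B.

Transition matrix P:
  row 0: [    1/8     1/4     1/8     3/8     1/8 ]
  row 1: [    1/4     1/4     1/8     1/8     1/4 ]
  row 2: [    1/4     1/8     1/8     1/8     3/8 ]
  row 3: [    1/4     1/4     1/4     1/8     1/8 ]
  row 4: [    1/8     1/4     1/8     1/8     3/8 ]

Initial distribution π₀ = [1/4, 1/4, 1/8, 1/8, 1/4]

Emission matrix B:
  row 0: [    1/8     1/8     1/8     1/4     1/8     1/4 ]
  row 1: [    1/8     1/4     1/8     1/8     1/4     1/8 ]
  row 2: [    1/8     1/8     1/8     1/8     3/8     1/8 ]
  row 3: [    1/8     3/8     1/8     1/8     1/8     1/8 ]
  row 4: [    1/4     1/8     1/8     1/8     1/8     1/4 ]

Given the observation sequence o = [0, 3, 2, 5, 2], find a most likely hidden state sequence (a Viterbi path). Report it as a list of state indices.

path = [4, 4, 4, 4, 4]

t=0: δ = [3.125e-02, 3.125e-02, 1.562e-02, 1.562e-02, 6.250e-02]  (obs o_0=0)
t=1: δ = [1.953e-03, 1.953e-03, 9.766e-04, 1.465e-03, 2.930e-03]  ψ = [1, 4, 4, 0, 4]  (obs o_1=3)
t=2: δ = [6.104e-05, 9.155e-05, 4.578e-05, 9.155e-05, 1.373e-04]  ψ = [1, 4, 3, 0, 4]  (obs o_2=2)
t=3: δ = [5.722e-06, 4.292e-06, 2.861e-06, 2.861e-06, 1.287e-05]  ψ = [1, 4, 3, 0, 4]  (obs o_3=5)
t=4: δ = [2.012e-07, 4.023e-07, 2.012e-07, 2.682e-07, 6.035e-07]  ψ = [4, 4, 4, 0, 4]  (obs o_4=2)
backtrack: best end state = 4; path = [4, 4, 4, 4, 4]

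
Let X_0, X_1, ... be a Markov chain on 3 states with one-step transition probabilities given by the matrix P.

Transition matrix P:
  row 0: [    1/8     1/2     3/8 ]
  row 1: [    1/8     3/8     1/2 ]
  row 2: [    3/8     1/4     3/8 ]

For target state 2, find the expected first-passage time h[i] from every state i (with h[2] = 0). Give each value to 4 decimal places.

First-step conditioning: h[2] = 0; for i ≠ 2, h[i] = 1 + Σ_k P[i][k]·h[k].
  h[0] = 1 + 1/8·h[0] + 1/2·h[1]
  h[1] = 1 + 1/8·h[0] + 3/8·h[1]
Solving the 2×2 linear system over states ≠ 2 gives exactly h = [72/31, 64/31, 0] (h[2] = 0 is the target).

h = [2.3226, 2.0645, 0.0000]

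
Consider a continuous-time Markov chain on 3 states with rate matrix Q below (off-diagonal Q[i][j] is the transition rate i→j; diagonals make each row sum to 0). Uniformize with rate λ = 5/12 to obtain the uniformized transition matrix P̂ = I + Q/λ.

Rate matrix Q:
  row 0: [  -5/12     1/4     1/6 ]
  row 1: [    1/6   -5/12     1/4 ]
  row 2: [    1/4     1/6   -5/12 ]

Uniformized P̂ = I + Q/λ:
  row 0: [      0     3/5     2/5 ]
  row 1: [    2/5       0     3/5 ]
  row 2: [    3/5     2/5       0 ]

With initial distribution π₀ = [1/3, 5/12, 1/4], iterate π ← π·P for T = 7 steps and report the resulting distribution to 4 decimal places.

π = [0.3325, 0.3344, 0.3331]

t=0: π = [0.3333, 0.4167, 0.2500]
t=1: π = [0.3167, 0.3000, 0.3833]
t=2: π = [0.3500, 0.3433, 0.3067]
t=3: π = [0.3213, 0.3327, 0.3460]
t=4: π = [0.3407, 0.3312, 0.3281]
t=5: π = [0.3294, 0.3357, 0.3350]
t=6: π = [0.3353, 0.3316, 0.3331]
t=7: π = [0.3325, 0.3344, 0.3331]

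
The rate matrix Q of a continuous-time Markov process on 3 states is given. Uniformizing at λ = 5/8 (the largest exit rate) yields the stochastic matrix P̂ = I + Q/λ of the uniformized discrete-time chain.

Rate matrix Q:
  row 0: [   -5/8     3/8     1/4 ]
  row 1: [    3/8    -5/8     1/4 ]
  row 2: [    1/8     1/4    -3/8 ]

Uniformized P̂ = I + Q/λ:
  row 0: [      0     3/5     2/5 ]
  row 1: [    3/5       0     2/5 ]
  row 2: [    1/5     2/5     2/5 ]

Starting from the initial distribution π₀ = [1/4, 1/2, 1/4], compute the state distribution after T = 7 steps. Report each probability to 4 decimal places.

π = [0.2785, 0.3215, 0.4000]

t=0: π = [0.2500, 0.5000, 0.2500]
t=1: π = [0.3500, 0.2500, 0.4000]
t=2: π = [0.2300, 0.3700, 0.4000]
t=3: π = [0.3020, 0.2980, 0.4000]
t=4: π = [0.2588, 0.3412, 0.4000]
t=5: π = [0.2847, 0.3153, 0.4000]
t=6: π = [0.2692, 0.3308, 0.4000]
t=7: π = [0.2785, 0.3215, 0.4000]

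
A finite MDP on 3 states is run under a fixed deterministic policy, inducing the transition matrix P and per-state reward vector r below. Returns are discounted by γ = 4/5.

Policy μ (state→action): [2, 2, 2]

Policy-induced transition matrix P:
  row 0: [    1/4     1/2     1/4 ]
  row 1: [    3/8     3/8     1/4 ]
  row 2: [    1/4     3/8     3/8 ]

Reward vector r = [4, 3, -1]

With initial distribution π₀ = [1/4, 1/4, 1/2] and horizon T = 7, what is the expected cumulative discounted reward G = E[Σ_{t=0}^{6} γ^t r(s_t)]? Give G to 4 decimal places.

G = 7.5091

t=0: π = [0.2500, 0.2500, 0.5000], E[r] = 1.2500, γ^t·E[r] = 1.250000, running G = 1.250000
t=1: π = [0.2813, 0.4063, 0.3125], E[r] = 2.0313, γ^t·E[r] = 1.625000, running G = 2.875000
t=2: π = [0.3008, 0.4102, 0.2891], E[r] = 2.1445, γ^t·E[r] = 1.372500, running G = 4.247500
t=3: π = [0.3013, 0.4126, 0.2861], E[r] = 2.1567, γ^t·E[r] = 1.104250, running G = 5.351750
t=4: π = [0.3016, 0.4127, 0.2858], E[r] = 2.1585, γ^t·E[r] = 0.884125, running G = 6.235875
t=5: π = [0.3016, 0.4127, 0.2857], E[r] = 2.1587, γ^t·E[r] = 0.707363, running G = 6.943238
t=6: π = [0.3016, 0.4127, 0.2857], E[r] = 2.1587, γ^t·E[r] = 0.565897, running G = 7.509135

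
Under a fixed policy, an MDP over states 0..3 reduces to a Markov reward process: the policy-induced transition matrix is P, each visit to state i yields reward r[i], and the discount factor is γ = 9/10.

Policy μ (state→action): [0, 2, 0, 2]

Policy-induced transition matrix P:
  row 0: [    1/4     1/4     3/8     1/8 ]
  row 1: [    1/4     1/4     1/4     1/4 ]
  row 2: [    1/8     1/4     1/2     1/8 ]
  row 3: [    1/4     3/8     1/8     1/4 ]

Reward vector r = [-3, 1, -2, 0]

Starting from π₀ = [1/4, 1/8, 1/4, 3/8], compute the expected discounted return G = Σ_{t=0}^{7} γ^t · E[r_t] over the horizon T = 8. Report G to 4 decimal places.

t=0: π = [0.2500, 0.1250, 0.2500, 0.3750], E[r] = -1.1250, γ^t·E[r] = -1.125000, running G = -1.125000
t=1: π = [0.2188, 0.2969, 0.2969, 0.1875], E[r] = -0.9531, γ^t·E[r] = -0.857813, running G = -1.982813
t=2: π = [0.2129, 0.2734, 0.3281, 0.1855], E[r] = -1.0215, γ^t·E[r] = -0.827402, running G = -2.810215
t=3: π = [0.2090, 0.2732, 0.3354, 0.1824], E[r] = -1.0247, γ^t·E[r] = -0.746976, running G = -3.557191
t=4: π = [0.2081, 0.2728, 0.3372, 0.1819], E[r] = -1.0258, γ^t·E[r] = -0.673019, running G = -4.230210
t=5: π = [0.2079, 0.2727, 0.3376, 0.1818], E[r] = -1.0259, γ^t·E[r] = -0.605805, running G = -4.836015
t=6: π = [0.2078, 0.2727, 0.3376, 0.1818], E[r] = -1.0260, γ^t·E[r] = -0.545241, running G = -5.381256
t=7: π = [0.2078, 0.2727, 0.3377, 0.1818], E[r] = -1.0260, γ^t·E[r] = -0.490720, running G = -5.871975

G = -5.8720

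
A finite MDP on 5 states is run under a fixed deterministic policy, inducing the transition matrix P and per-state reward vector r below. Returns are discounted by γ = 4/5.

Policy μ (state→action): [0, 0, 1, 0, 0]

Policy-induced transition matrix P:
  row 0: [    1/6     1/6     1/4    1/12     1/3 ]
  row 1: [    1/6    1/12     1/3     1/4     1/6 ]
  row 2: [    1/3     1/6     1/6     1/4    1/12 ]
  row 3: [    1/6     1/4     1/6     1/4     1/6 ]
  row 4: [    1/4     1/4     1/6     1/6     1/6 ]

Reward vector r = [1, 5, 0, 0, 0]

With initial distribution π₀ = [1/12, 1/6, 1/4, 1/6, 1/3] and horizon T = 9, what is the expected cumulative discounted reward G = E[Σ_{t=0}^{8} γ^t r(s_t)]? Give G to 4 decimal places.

t=0: π = [0.0833, 0.1667, 0.2500, 0.1667, 0.3333], E[r] = 0.9167, γ^t·E[r] = 0.916667, running G = 0.916667
t=1: π = [0.2361, 0.1944, 0.2014, 0.2083, 0.1597], E[r] = 1.2083, γ^t·E[r] = 0.966667, running G = 1.883333
t=2: π = [0.2135, 0.1811, 0.2188, 0.1973, 0.1892], E[r] = 1.1192, γ^t·E[r] = 0.716296, running G = 2.599630
t=3: π = [0.2189, 0.1838, 0.2147, 0.1986, 0.1840], E[r] = 1.1378, γ^t·E[r] = 0.582568, running G = 3.182198
t=4: π = [0.2178, 0.1832, 0.2155, 0.1982, 0.1853], E[r] = 1.1340, γ^t·E[r] = 0.464477, running G = 3.646675
t=5: π = [0.2180, 0.1834, 0.2154, 0.1983, 0.1850], E[r] = 1.1348, γ^t·E[r] = 0.371845, running G = 4.018520
t=6: π = [0.2180, 0.1833, 0.2154, 0.1982, 0.1851], E[r] = 1.1346, γ^t·E[r] = 0.297431, running G = 4.315950
t=7: π = [0.2180, 0.1833, 0.2154, 0.1982, 0.1850], E[r] = 1.1346, γ^t·E[r] = 0.237952, running G = 4.553902
t=8: π = [0.2180, 0.1833, 0.2154, 0.1982, 0.1850], E[r] = 1.1346, γ^t·E[r] = 0.190360, running G = 4.744263

G = 4.7443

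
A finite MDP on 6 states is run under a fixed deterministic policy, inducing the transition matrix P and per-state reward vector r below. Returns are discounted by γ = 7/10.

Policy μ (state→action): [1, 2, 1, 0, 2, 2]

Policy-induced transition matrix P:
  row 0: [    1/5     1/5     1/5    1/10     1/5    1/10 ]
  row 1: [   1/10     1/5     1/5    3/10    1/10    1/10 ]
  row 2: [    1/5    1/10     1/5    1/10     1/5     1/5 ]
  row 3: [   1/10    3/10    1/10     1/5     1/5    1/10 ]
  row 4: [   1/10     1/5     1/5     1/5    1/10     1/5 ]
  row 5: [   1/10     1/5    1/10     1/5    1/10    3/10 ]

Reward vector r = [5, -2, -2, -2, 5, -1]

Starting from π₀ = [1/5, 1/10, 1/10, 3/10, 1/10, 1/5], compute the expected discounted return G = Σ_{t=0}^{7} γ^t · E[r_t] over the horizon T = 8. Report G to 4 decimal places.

G = 0.5772

t=0: π = [0.2000, 0.1000, 0.1000, 0.3000, 0.1000, 0.2000], E[r] = 0.3000, γ^t·E[r] = 0.300000, running G = 0.300000
t=1: π = [0.1300, 0.2200, 0.1500, 0.1800, 0.1600, 0.1600], E[r] = 0.1900, γ^t·E[r] = 0.133000, running G = 0.433000
t=2: π = [0.1280, 0.2030, 0.1660, 0.1940, 0.1460, 0.1630], E[r] = 0.0810, γ^t·E[r] = 0.039690, running G = 0.472690
t=3: π = [0.1294, 0.2028, 0.1643, 0.1909, 0.1488, 0.1638], E[r] = 0.1112, γ^t·E[r] = 0.038142, running G = 0.510832
t=4: π = [0.1294, 0.2027, 0.1645, 0.1909, 0.1485, 0.1641], E[r] = 0.1089, γ^t·E[r] = 0.026142, running G = 0.536974
t=5: π = [0.1294, 0.2026, 0.1645, 0.1909, 0.1485, 0.1641], E[r] = 0.1092, γ^t·E[r] = 0.018355, running G = 0.555329
t=6: π = [0.1294, 0.2026, 0.1645, 0.1909, 0.1485, 0.1641], E[r] = 0.1092, γ^t·E[r] = 0.012845, running G = 0.568174
t=7: π = [0.1294, 0.2026, 0.1645, 0.1909, 0.1485, 0.1641], E[r] = 0.1092, γ^t·E[r] = 0.008991, running G = 0.577165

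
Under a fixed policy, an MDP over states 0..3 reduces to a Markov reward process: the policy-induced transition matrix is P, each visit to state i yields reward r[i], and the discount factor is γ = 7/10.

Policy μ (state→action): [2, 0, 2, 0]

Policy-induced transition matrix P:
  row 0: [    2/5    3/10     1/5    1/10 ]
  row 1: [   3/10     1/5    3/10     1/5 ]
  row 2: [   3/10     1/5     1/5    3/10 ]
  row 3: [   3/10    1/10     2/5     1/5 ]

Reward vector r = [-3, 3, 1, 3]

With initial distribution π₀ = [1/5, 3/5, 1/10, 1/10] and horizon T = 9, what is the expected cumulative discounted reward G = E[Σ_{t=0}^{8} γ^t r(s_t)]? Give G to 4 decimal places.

G = 2.6884

t=0: π = [0.2000, 0.6000, 0.1000, 0.1000], E[r] = 1.6000, γ^t·E[r] = 1.600000, running G = 1.600000
t=1: π = [0.3200, 0.2100, 0.2800, 0.1900], E[r] = 0.5200, γ^t·E[r] = 0.364000, running G = 1.964000
t=2: π = [0.3320, 0.2130, 0.2590, 0.1960], E[r] = 0.4900, γ^t·E[r] = 0.240100, running G = 2.204100
t=3: π = [0.3332, 0.2136, 0.2605, 0.1927], E[r] = 0.4798, γ^t·E[r] = 0.164571, running G = 2.368671
t=4: π = [0.3333, 0.2141, 0.2599, 0.1927], E[r] = 0.4803, γ^t·E[r] = 0.115315, running G = 2.483987
t=5: π = [0.3333, 0.2141, 0.2600, 0.1927], E[r] = 0.4801, γ^t·E[r] = 0.080691, running G = 2.564678
t=6: π = [0.3333, 0.2141, 0.2599, 0.1927], E[r] = 0.4801, γ^t·E[r] = 0.056486, running G = 2.621164
t=7: π = [0.3333, 0.2141, 0.2599, 0.1927], E[r] = 0.4801, γ^t·E[r] = 0.039540, running G = 2.660704
t=8: π = [0.3333, 0.2141, 0.2599, 0.1927], E[r] = 0.4801, γ^t·E[r] = 0.027678, running G = 2.688383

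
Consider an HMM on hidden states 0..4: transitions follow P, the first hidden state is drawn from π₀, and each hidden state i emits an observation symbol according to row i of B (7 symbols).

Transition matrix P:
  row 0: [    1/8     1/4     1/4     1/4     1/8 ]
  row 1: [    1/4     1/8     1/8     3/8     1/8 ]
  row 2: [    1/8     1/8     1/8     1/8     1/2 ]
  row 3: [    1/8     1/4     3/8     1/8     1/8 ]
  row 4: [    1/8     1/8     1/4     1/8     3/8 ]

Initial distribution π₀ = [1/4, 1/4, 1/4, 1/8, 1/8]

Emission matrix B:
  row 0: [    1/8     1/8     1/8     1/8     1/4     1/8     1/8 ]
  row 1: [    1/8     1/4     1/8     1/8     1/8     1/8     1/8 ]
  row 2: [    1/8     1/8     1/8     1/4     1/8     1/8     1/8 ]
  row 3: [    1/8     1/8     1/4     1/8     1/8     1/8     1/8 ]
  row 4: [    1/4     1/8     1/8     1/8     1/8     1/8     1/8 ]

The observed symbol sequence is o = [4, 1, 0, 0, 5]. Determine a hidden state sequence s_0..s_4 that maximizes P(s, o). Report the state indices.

path = [0, 2, 4, 4, 4]

t=0: δ = [6.250e-02, 3.125e-02, 3.125e-02, 1.562e-02, 1.562e-02]  (obs o_0=4)
t=1: δ = [9.766e-04, 3.906e-03, 1.953e-03, 1.953e-03, 1.953e-03]  ψ = [0, 0, 0, 0, 2]  (obs o_1=1)
t=2: δ = [1.221e-04, 6.104e-05, 9.155e-05, 1.831e-04, 2.441e-04]  ψ = [1, 1, 3, 1, 2]  (obs o_2=0)
t=3: δ = [3.815e-06, 5.722e-06, 8.583e-06, 3.815e-06, 2.289e-05]  ψ = [4, 3, 3, 0, 4]  (obs o_3=0)
t=4: δ = [3.576e-07, 3.576e-07, 7.153e-07, 3.576e-07, 1.073e-06]  ψ = [4, 4, 4, 4, 4]  (obs o_4=5)
backtrack: best end state = 4; path = [0, 2, 4, 4, 4]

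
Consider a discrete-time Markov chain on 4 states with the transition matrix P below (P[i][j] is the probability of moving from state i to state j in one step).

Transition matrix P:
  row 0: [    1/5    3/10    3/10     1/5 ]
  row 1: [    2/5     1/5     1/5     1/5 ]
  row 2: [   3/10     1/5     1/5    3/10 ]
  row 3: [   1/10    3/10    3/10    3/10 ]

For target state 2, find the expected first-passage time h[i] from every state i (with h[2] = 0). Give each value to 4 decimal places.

First-step conditioning: h[2] = 0; for i ≠ 2, h[i] = 1 + Σ_k P[i][k]·h[k].
  h[0] = 1 + 1/5·h[0] + 3/10·h[1] + 1/5·h[3]
  h[1] = 1 + 2/5·h[0] + 1/5·h[1] + 1/5·h[3]
  h[3] = 1 + 1/10·h[0] + 3/10·h[1] + 3/10·h[3]
Solving the 3×3 linear system over states ≠ 2 gives exactly h = [11/3, 4, 0, 11/3] (h[2] = 0 is the target).

h = [3.6667, 4.0000, 0.0000, 3.6667]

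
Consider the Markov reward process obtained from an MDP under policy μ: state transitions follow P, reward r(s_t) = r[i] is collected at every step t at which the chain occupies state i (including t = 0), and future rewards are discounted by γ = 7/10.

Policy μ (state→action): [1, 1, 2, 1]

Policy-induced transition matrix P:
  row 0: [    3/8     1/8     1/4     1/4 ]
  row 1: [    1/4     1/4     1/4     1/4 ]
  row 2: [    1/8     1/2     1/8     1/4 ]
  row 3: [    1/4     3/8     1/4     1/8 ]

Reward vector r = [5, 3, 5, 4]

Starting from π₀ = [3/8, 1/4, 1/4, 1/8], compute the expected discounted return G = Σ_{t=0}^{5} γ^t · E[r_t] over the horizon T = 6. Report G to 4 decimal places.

t=0: π = [0.3750, 0.2500, 0.2500, 0.1250], E[r] = 4.3750, γ^t·E[r] = 4.375000, running G = 4.375000
t=1: π = [0.2656, 0.2813, 0.2188, 0.2344], E[r] = 4.2031, γ^t·E[r] = 2.942188, running G = 7.317188
t=2: π = [0.2559, 0.3008, 0.2227, 0.2207], E[r] = 4.1777, γ^t·E[r] = 2.047090, running G = 9.364277
t=3: π = [0.2542, 0.3013, 0.2222, 0.2224], E[r] = 4.1750, γ^t·E[r] = 1.432042, running G = 10.796319
t=4: π = [0.2540, 0.3016, 0.2222, 0.2222], E[r] = 4.1747, γ^t·E[r] = 1.002334, running G = 11.798653
t=5: π = [0.2540, 0.3016, 0.2222, 0.2222], E[r] = 4.1746, γ^t·E[r] = 0.701627, running G = 12.500280

G = 12.5003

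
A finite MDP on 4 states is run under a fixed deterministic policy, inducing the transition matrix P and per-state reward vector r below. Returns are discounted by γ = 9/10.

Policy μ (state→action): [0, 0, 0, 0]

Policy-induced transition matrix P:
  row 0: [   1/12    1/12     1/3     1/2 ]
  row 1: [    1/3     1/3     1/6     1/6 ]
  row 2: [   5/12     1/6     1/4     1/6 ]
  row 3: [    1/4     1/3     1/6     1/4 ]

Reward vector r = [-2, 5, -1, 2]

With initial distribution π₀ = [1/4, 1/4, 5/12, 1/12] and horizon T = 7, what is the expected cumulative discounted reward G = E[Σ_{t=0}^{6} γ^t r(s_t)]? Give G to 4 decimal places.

G = 4.2188

t=0: π = [0.2500, 0.2500, 0.4167, 0.0833], E[r] = 0.5000, γ^t·E[r] = 0.500000, running G = 0.500000
t=1: π = [0.2986, 0.2014, 0.2431, 0.2569], E[r] = 0.6806, γ^t·E[r] = 0.612500, running G = 1.112500
t=2: π = [0.2575, 0.2182, 0.2367, 0.2876], E[r] = 0.9144, γ^t·E[r] = 0.740625, running G = 1.853125
t=3: π = [0.2647, 0.2295, 0.2293, 0.2765], E[r] = 0.9417, γ^t·E[r] = 0.686531, running G = 2.539656
t=4: π = [0.2632, 0.2289, 0.2299, 0.2779], E[r] = 0.9442, γ^t·E[r] = 0.619508, running G = 3.159164
t=5: π = [0.2635, 0.2292, 0.2297, 0.2776], E[r] = 0.9445, γ^t·E[r] = 0.557692, running G = 3.716856
t=6: π = [0.2635, 0.2292, 0.2297, 0.2776], E[r] = 0.9445, γ^t·E[r] = 0.501932, running G = 4.218787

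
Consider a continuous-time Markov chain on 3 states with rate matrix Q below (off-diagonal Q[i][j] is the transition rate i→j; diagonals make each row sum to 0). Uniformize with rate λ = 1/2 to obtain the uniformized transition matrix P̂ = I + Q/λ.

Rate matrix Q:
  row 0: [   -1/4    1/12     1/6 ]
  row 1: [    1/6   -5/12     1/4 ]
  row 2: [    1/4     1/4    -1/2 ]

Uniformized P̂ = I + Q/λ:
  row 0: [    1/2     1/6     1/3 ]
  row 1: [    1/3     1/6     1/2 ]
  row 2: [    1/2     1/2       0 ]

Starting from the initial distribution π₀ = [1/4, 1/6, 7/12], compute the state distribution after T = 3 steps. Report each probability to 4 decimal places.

π = [0.4630, 0.2793, 0.2577]

t=0: π = [0.2500, 0.1667, 0.5833]
t=1: π = [0.4722, 0.3611, 0.1667]
t=2: π = [0.4398, 0.2222, 0.3380]
t=3: π = [0.4630, 0.2793, 0.2577]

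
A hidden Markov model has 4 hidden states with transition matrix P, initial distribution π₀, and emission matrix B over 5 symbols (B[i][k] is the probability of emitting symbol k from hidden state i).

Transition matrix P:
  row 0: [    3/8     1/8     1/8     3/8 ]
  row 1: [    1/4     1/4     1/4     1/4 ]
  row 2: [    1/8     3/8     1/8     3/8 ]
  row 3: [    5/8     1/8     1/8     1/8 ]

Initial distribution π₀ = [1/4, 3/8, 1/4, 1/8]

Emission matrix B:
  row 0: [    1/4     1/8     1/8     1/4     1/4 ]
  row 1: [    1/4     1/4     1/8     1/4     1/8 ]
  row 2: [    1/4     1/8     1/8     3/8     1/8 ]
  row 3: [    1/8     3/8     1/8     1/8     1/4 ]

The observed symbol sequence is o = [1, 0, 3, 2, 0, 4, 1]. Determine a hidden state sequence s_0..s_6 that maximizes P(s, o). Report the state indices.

t=0: δ = [3.125e-02, 9.375e-02, 3.125e-02, 4.688e-02]  (obs o_0=1)
t=1: δ = [7.324e-03, 5.859e-03, 5.859e-03, 2.930e-03]  ψ = [3, 1, 1, 1]  (obs o_1=0)
t=2: δ = [6.866e-04, 5.493e-04, 5.493e-04, 3.433e-04]  ψ = [0, 2, 1, 0]  (obs o_2=3)
t=3: δ = [3.219e-05, 2.575e-05, 1.717e-05, 3.219e-05]  ψ = [0, 2, 1, 0]  (obs o_3=2)
t=4: δ = [5.029e-06, 1.609e-06, 1.609e-06, 1.509e-06]  ψ = [3, 1, 1, 0]  (obs o_4=0)
t=5: δ = [4.715e-07, 7.858e-08, 7.858e-08, 4.715e-07]  ψ = [0, 0, 0, 0]  (obs o_5=4)
t=6: δ = [3.683e-08, 1.473e-08, 7.367e-09, 6.630e-08]  ψ = [3, 0, 0, 0]  (obs o_6=1)
backtrack: best end state = 3; path = [3, 0, 0, 3, 0, 0, 3]

path = [3, 0, 0, 3, 0, 0, 3]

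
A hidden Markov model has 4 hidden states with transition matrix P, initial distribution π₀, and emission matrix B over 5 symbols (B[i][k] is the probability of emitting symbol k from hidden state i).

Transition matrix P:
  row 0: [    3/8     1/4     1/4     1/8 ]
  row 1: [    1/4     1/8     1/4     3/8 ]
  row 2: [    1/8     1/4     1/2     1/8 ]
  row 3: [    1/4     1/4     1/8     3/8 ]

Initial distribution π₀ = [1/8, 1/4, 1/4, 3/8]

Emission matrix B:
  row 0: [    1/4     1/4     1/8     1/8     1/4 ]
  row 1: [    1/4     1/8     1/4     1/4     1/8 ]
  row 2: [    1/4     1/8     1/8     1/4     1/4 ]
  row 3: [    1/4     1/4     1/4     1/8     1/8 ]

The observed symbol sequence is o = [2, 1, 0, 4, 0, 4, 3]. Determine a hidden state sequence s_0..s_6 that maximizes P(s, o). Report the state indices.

t=0: δ = [1.562e-02, 6.250e-02, 3.125e-02, 9.375e-02]  (obs o_0=2)
t=1: δ = [5.859e-03, 2.930e-03, 1.953e-03, 8.789e-03]  ψ = [3, 3, 1, 3]  (obs o_1=1)
t=2: δ = [5.493e-04, 5.493e-04, 3.662e-04, 8.240e-04]  ψ = [0, 3, 0, 3]  (obs o_2=0)
t=3: δ = [5.150e-05, 2.575e-05, 4.578e-05, 3.862e-05]  ψ = [0, 3, 2, 3]  (obs o_3=4)
t=4: δ = [4.828e-06, 3.219e-06, 5.722e-06, 3.621e-06]  ψ = [0, 0, 2, 3]  (obs o_4=0)
t=5: δ = [4.526e-07, 1.788e-07, 7.153e-07, 1.697e-07]  ψ = [0, 2, 2, 3]  (obs o_5=4)
t=6: δ = [2.122e-08, 4.470e-08, 8.941e-08, 1.118e-08]  ψ = [0, 2, 2, 2]  (obs o_6=3)
backtrack: best end state = 2; path = [3, 0, 2, 2, 2, 2, 2]

path = [3, 0, 2, 2, 2, 2, 2]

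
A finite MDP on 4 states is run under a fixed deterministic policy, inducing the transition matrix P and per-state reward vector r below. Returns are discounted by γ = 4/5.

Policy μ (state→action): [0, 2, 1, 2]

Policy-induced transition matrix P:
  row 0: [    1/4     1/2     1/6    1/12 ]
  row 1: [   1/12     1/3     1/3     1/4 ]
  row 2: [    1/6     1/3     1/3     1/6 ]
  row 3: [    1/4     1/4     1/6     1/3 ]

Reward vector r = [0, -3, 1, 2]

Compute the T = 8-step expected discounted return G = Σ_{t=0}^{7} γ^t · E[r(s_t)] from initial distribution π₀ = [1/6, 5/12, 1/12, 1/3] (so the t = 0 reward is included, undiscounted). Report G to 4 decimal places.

t=0: π = [0.1667, 0.4167, 0.0833, 0.3333], E[r] = -0.5000, γ^t·E[r] = -0.500000, running G = -0.500000
t=1: π = [0.1736, 0.3333, 0.2500, 0.2431], E[r] = -0.2639, γ^t·E[r] = -0.211111, running G = -0.711111
t=2: π = [0.1736, 0.3420, 0.2639, 0.2205], E[r] = -0.3212, γ^t·E[r] = -0.205556, running G = -0.916667
t=3: π = [0.1710, 0.3439, 0.2677, 0.2174], E[r] = -0.3291, γ^t·E[r] = -0.168519, running G = -1.085185
t=4: π = [0.1704, 0.3437, 0.2686, 0.2173], E[r] = -0.3279, γ^t·E[r] = -0.134316, running G = -1.219501
t=5: π = [0.1703, 0.3436, 0.2687, 0.2173], E[r] = -0.3275, γ^t·E[r] = -0.107310, running G = -1.326811
t=6: π = [0.1703, 0.3436, 0.2687, 0.2173], E[r] = -0.3275, γ^t·E[r] = -0.085840, running G = -1.412650
t=7: π = [0.1703, 0.3436, 0.2687, 0.2173], E[r] = -0.3275, γ^t·E[r] = -0.068673, running G = -1.481323

G = -1.4813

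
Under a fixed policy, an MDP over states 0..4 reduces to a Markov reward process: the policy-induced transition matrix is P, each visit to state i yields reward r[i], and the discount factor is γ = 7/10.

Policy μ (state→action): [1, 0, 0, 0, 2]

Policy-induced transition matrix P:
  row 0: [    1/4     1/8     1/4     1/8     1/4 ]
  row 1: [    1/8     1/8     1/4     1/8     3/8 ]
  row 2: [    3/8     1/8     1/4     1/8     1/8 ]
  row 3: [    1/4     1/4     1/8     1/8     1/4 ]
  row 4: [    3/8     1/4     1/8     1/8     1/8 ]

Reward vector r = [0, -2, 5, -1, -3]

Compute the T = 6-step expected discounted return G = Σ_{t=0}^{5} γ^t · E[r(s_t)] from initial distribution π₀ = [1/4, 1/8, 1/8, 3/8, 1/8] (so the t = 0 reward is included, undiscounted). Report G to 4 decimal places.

t=0: π = [0.2500, 0.1250, 0.1250, 0.3750, 0.1250], E[r] = -0.3750, γ^t·E[r] = -0.375000, running G = -0.375000
t=1: π = [0.2656, 0.1875, 0.1875, 0.1250, 0.2344], E[r] = -0.2656, γ^t·E[r] = -0.185938, running G = -0.560938
t=2: π = [0.2793, 0.1699, 0.2051, 0.1250, 0.2207], E[r] = -0.1016, γ^t·E[r] = -0.049766, running G = -0.610703
t=3: π = [0.2820, 0.1682, 0.2068, 0.1250, 0.2180], E[r] = -0.0815, γ^t·E[r] = -0.027969, running G = -0.638672
t=4: π = [0.2821, 0.1679, 0.2071, 0.1250, 0.2179], E[r] = -0.0789, γ^t·E[r] = -0.018948, running G = -0.657621
t=5: π = [0.2821, 0.1679, 0.2071, 0.1250, 0.2179], E[r] = -0.0786, γ^t·E[r] = -0.013214, running G = -0.670835

G = -0.6708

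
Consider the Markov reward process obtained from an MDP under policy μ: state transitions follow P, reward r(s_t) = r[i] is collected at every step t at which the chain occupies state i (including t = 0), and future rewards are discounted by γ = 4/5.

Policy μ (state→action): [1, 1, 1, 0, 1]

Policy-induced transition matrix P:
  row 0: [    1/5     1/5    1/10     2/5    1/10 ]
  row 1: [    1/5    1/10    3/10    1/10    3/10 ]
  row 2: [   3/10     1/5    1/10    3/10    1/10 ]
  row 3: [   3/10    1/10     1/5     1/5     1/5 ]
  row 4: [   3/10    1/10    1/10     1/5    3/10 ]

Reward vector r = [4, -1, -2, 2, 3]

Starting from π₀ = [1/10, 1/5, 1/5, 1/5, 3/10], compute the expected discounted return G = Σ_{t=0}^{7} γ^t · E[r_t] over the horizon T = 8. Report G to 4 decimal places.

t=0: π = [0.1000, 0.2000, 0.2000, 0.2000, 0.3000], E[r] = 1.1000, γ^t·E[r] = 1.100000, running G = 1.100000
t=1: π = [0.2700, 0.1300, 0.1600, 0.2200, 0.2200], E[r] = 1.7300, γ^t·E[r] = 1.384000, running G = 2.484000
t=2: π = [0.2600, 0.1430, 0.1480, 0.2570, 0.1920], E[r] = 1.6910, γ^t·E[r] = 1.082240, running G = 3.566240
t=3: π = [0.2597, 0.1408, 0.1543, 0.2525, 0.1927], E[r] = 1.6725, γ^t·E[r] = 0.856320, running G = 4.422560
t=4: π = [0.2600, 0.1414, 0.1534, 0.2533, 0.1920], E[r] = 1.6740, γ^t·E[r] = 0.685674, running G = 5.108234
t=5: π = [0.2599, 0.1413, 0.1536, 0.2532, 0.1920], E[r] = 1.6733, γ^t·E[r] = 0.548302, running G = 5.656537
t=6: π = [0.2599, 0.1413, 0.1536, 0.2532, 0.1920], E[r] = 1.6734, γ^t·E[r] = 0.438661, running G = 6.095197
t=7: π = [0.2599, 0.1413, 0.1536, 0.2532, 0.1920], E[r] = 1.6733, γ^t·E[r] = 0.350926, running G = 6.446123

G = 6.4461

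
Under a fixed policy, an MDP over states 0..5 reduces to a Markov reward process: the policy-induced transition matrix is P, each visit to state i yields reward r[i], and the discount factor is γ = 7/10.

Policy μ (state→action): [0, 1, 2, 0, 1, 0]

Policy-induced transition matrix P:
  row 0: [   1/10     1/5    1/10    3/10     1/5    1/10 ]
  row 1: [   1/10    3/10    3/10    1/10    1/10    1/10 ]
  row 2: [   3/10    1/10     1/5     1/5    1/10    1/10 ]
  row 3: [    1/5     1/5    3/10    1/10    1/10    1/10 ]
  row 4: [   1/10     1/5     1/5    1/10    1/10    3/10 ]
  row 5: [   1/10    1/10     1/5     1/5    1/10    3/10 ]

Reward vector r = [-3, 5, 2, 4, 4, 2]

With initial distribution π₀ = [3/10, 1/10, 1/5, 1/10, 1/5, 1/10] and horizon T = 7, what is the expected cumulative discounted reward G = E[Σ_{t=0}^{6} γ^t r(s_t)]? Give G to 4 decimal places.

t=0: π = [0.3000, 0.1000, 0.2000, 0.1000, 0.2000, 0.1000], E[r] = 1.4000, γ^t·E[r] = 1.400000, running G = 1.400000
t=1: π = [0.1500, 0.1800, 0.1900, 0.1900, 0.1300, 0.1600], E[r] = 2.4300, γ^t·E[r] = 1.701000, running G = 3.101000
t=2: π = [0.1570, 0.1830, 0.2220, 0.1650, 0.1150, 0.1580], E[r] = 2.3240, γ^t·E[r] = 1.138760, running G = 4.239760
t=3: π = [0.1609, 0.1803, 0.2191, 0.1694, 0.1157, 0.1546], E[r] = 2.3066, γ^t·E[r] = 0.791164, running G = 5.030924
t=4: π = [0.1608, 0.1807, 0.2189, 0.1696, 0.1161, 0.1541], E[r] = 2.3095, γ^t·E[r] = 0.554501, running G = 5.585425
t=5: π = [0.1607, 0.1808, 0.2189, 0.1694, 0.1161, 0.1540], E[r] = 2.3097, γ^t·E[r] = 0.388192, running G = 5.973617
t=6: π = [0.1607, 0.1808, 0.2189, 0.1694, 0.1161, 0.1540], E[r] = 2.3097, γ^t·E[r] = 0.271734, running G = 6.245352

G = 6.2454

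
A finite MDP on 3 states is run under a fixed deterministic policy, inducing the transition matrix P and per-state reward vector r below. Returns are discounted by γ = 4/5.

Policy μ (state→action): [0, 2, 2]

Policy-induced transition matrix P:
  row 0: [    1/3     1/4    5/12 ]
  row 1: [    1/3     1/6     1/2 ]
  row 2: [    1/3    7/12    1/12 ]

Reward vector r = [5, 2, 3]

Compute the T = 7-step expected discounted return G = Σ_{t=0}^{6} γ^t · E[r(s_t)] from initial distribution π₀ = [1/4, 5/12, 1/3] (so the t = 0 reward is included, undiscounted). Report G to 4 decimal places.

G = 12.9256

t=0: π = [0.2500, 0.4167, 0.3333], E[r] = 3.0833, γ^t·E[r] = 3.083333, running G = 3.083333
t=1: π = [0.3333, 0.3264, 0.3403], E[r] = 3.3403, γ^t·E[r] = 2.672222, running G = 5.755556
t=2: π = [0.3333, 0.3362, 0.3304], E[r] = 3.3304, γ^t·E[r] = 2.131481, running G = 7.887037
t=3: π = [0.3333, 0.3321, 0.3345], E[r] = 3.3345, γ^t·E[r] = 1.707284, running G = 9.594321
t=4: π = [0.3333, 0.3338, 0.3328], E[r] = 3.3328, γ^t·E[r] = 1.365128, running G = 10.959449
t=5: π = [0.3333, 0.3331, 0.3335], E[r] = 3.3335, γ^t·E[r] = 1.092335, running G = 12.051784
t=6: π = [0.3333, 0.3334, 0.3332], E[r] = 3.3332, γ^t·E[r] = 0.873790, running G = 12.925574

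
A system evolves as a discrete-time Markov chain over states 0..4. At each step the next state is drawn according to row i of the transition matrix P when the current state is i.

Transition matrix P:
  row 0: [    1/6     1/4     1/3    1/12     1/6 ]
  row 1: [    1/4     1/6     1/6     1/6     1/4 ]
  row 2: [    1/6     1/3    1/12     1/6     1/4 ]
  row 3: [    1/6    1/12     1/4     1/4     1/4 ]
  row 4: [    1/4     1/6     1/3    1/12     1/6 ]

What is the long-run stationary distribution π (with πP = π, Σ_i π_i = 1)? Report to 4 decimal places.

Balance equations π_j = Σ_i π_i·P[i][j]:
  π_0 = 1/6·π_0 + 1/4·π_1 + 1/6·π_2 + 1/6·π_3 + 1/4·π_4
  π_1 = 1/4·π_0 + 1/6·π_1 + 1/3·π_2 + 1/12·π_3 + 1/6·π_4
  π_2 = 1/3·π_0 + 1/6·π_1 + 1/12·π_2 + 1/4·π_3 + 1/3·π_4
  π_3 = 1/12·π_0 + 1/6·π_1 + 1/6·π_2 + 1/4·π_3 + 1/12·π_4
  normalize: π_0 + π_1 + π_2 + π_3 + π_4 = 1
Solving the linear system gives exactly π = [4903/24263, 5088/24263, 5559/24263, 3491/24263, 5222/24263].

π = [0.2021, 0.2097, 0.2291, 0.1439, 0.2152]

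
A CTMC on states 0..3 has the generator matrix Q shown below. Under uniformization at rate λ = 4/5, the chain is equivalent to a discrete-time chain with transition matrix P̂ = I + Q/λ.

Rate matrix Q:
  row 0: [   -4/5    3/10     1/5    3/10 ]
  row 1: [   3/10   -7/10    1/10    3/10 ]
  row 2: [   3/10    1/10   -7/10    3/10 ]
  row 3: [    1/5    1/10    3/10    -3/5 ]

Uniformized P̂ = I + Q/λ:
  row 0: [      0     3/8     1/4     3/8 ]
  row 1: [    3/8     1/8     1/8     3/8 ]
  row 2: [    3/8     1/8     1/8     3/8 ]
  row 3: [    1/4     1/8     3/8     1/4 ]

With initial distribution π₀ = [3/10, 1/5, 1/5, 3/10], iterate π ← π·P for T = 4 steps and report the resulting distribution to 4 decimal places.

t=0: π = [0.3000, 0.2000, 0.2000, 0.3000]
t=1: π = [0.2250, 0.2000, 0.2375, 0.3375]
t=2: π = [0.2484, 0.1813, 0.2375, 0.3328]
t=3: π = [0.2402, 0.1871, 0.2393, 0.3334]
t=4: π = [0.2432, 0.1851, 0.2384, 0.3333]

π = [0.2432, 0.1851, 0.2384, 0.3333]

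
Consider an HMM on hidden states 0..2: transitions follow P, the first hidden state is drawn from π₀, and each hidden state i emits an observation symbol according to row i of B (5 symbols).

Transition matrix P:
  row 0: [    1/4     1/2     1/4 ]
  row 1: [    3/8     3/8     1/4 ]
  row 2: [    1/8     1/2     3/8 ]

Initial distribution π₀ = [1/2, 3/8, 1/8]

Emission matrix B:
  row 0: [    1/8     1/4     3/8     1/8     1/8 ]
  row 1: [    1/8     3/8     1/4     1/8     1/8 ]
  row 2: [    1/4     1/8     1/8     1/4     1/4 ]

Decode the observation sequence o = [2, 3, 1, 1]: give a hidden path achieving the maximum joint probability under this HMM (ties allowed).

t=0: δ = [1.875e-01, 9.375e-02, 1.562e-02]  (obs o_0=2)
t=1: δ = [5.859e-03, 1.172e-02, 1.172e-02]  ψ = [0, 0, 0]  (obs o_1=3)
t=2: δ = [1.099e-03, 2.197e-03, 5.493e-04]  ψ = [1, 2, 2]  (obs o_2=1)
t=3: δ = [2.060e-04, 3.090e-04, 6.866e-05]  ψ = [1, 1, 1]  (obs o_3=1)
backtrack: best end state = 1; path = [0, 2, 1, 1]

path = [0, 2, 1, 1]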